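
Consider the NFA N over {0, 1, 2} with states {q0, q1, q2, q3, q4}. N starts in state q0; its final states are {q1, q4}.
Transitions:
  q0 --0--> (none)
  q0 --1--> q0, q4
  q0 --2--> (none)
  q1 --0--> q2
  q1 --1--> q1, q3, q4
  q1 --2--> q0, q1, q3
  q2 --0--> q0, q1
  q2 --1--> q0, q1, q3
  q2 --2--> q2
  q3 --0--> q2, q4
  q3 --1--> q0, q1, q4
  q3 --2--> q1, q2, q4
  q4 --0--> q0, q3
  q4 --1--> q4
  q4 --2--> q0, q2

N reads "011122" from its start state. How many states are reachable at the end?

Start: {q0}
read 0: {}
The reachable set is empty and stays empty for the remaining 5 symbols.
Final reachable set {} has 0 states.

0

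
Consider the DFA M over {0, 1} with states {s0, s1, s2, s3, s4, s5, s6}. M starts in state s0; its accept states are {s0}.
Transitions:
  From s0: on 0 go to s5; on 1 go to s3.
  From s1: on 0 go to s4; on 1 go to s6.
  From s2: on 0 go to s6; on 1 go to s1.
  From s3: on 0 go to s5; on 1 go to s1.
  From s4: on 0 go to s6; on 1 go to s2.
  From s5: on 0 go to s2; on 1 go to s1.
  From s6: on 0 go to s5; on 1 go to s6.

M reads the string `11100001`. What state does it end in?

s1

s0 --1--> s3
s3 --1--> s1
s1 --1--> s6
s6 --0--> s5
s5 --0--> s2
s2 --0--> s6
s6 --0--> s5
s5 --1--> s1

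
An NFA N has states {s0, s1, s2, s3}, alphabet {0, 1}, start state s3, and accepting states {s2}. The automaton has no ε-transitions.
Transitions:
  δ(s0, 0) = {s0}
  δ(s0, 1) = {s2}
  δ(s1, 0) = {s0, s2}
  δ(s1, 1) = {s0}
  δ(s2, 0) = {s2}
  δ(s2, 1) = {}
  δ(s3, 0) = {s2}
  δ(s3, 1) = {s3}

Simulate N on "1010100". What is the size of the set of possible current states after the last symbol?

Start: {s3}
read 1: {s3}
read 0: {s2}
read 1: {}
The reachable set is empty and stays empty for the remaining 4 symbols.
Final reachable set {} has 0 states.

0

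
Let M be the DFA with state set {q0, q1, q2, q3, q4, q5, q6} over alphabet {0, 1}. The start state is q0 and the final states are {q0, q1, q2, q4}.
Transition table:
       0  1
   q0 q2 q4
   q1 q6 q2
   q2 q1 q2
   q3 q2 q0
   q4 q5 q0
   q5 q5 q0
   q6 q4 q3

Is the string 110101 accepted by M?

q0 --1--> q4
q4 --1--> q0
q0 --0--> q2
q2 --1--> q2
q2 --0--> q1
q1 --1--> q2
End in state q2, which is an accepting state.

accepted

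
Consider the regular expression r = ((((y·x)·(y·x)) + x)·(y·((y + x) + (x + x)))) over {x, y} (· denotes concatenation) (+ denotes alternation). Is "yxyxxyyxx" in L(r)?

No split of yxyxxyyxx into u·v has (((y·x)·(y·x))+x) matching u and (y·((y+x)+(x+x))) matching v.

no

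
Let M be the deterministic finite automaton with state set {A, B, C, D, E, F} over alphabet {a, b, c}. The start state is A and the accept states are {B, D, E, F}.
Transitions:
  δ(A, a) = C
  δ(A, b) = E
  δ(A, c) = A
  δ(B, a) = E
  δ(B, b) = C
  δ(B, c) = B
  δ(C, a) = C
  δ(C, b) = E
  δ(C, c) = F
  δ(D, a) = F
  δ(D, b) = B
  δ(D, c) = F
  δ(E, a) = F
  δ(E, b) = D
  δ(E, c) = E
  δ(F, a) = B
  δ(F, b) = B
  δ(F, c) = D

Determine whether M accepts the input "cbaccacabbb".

rejected

A --c--> A
A --b--> E
E --a--> F
F --c--> D
D --c--> F
F --a--> B
B --c--> B
B --a--> E
E --b--> D
D --b--> B
B --b--> C
End in state C, which is not an accepting state.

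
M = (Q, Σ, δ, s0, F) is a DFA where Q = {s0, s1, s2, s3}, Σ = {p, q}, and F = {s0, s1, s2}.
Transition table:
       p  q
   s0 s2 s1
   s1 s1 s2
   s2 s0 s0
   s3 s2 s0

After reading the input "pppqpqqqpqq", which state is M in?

s2

s0 --p--> s2
s2 --p--> s0
s0 --p--> s2
s2 --q--> s0
s0 --p--> s2
s2 --q--> s0
s0 --q--> s1
s1 --q--> s2
s2 --p--> s0
s0 --q--> s1
s1 --q--> s2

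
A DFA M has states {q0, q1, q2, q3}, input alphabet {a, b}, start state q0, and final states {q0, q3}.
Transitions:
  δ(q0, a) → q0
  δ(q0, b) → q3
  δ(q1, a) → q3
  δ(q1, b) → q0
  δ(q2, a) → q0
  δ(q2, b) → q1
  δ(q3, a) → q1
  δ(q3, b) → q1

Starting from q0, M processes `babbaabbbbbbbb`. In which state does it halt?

q0

q0 --b--> q3
q3 --a--> q1
q1 --b--> q0
q0 --b--> q3
q3 --a--> q1
q1 --a--> q3
q3 --b--> q1
q1 --b--> q0
q0 --b--> q3
q3 --b--> q1
q1 --b--> q0
q0 --b--> q3
q3 --b--> q1
q1 --b--> q0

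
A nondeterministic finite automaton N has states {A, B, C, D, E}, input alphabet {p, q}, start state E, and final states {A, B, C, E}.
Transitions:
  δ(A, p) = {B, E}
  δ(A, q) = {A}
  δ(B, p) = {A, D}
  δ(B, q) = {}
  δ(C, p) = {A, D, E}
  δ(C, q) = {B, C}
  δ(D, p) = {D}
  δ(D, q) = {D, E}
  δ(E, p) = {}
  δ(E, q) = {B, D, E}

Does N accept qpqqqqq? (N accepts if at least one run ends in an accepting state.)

accepted

Start: {E}
read q: {B, D, E}
read p: {A, D}
read q: {A, D, E}
read q: {A, B, D, E}
read q: {A, B, D, E}
read q: {A, B, D, E}
read q: {A, B, D, E}
Reachable ∩ accepting = {A, B, E} — nonempty.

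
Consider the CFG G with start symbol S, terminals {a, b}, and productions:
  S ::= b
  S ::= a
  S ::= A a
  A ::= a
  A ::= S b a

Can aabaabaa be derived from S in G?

yes

S ⇒ Aa ⇒ Sbaa ⇒ Aabaa ⇒ Sbaabaa ⇒ Aabaabaa ⇒ aabaabaa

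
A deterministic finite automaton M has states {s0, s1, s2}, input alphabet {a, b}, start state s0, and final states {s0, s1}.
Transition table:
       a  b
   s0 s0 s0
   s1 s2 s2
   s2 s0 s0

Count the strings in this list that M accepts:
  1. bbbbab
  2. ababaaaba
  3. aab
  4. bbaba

bbbbab: accepted
ababaaaba: accepted
aab: accepted
bbaba: accepted

4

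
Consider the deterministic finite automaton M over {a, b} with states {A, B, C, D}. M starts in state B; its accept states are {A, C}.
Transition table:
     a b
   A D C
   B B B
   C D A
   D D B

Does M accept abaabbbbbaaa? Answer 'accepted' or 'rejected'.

B --a--> B
B --b--> B
B --a--> B
B --a--> B
B --b--> B
B --b--> B
B --b--> B
B --b--> B
B --b--> B
B --a--> B
B --a--> B
B --a--> B
End in state B, which is not an accepting state.

rejected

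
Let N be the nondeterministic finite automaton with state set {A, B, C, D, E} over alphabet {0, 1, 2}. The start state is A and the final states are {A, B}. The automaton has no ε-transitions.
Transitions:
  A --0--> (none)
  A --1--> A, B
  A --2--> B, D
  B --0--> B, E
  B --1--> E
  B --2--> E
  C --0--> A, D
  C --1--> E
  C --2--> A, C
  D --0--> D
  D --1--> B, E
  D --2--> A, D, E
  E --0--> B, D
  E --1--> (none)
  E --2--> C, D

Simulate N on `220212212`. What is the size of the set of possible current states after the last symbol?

4

Start: {A}
read 2: {B, D}
read 2: {A, D, E}
read 0: {B, D}
read 2: {A, D, E}
read 1: {A, B, E}
read 2: {B, C, D, E}
read 2: {A, C, D, E}
read 1: {A, B, E}
read 2: {B, C, D, E}
Final reachable set {B, C, D, E} has 4 states.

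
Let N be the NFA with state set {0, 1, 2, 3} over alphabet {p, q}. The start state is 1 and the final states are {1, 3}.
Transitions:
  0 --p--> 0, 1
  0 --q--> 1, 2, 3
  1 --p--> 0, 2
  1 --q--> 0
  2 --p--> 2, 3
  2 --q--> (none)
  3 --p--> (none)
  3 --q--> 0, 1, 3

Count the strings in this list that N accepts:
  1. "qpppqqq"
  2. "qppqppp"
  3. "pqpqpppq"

3

"qpppqqq": accepted
"qppqppp": accepted
"pqpqpppq": accepted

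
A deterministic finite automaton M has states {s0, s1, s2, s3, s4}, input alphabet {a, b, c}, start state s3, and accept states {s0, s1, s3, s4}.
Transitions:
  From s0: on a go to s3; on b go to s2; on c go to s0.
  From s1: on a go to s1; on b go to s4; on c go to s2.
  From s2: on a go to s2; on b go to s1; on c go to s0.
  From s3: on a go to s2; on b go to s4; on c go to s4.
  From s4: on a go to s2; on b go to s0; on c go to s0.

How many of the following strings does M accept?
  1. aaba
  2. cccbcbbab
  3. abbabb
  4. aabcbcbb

4

aaba: accepted
cccbcbbab: accepted
abbabb: accepted
aabcbcbb: accepted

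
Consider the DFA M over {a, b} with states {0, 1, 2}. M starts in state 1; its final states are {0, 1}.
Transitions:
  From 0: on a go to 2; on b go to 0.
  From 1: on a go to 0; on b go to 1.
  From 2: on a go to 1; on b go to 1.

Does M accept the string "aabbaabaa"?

1 --a--> 0
0 --a--> 2
2 --b--> 1
1 --b--> 1
1 --a--> 0
0 --a--> 2
2 --b--> 1
1 --a--> 0
0 --a--> 2
End in state 2, which is not an accepting state.

rejected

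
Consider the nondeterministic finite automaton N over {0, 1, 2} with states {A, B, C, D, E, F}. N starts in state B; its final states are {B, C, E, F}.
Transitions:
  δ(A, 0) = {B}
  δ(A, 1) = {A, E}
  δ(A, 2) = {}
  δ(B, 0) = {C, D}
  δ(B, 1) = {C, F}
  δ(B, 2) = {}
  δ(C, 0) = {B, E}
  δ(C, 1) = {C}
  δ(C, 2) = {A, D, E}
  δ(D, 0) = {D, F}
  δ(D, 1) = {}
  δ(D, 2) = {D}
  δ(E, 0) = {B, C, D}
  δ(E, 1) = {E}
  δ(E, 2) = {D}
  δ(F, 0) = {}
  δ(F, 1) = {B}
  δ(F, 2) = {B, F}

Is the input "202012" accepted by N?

rejected

Start: {B}
read 2: {}
The reachable set is empty and stays empty for the remaining 5 symbols.
Reachable ∩ accepting = {} — empty.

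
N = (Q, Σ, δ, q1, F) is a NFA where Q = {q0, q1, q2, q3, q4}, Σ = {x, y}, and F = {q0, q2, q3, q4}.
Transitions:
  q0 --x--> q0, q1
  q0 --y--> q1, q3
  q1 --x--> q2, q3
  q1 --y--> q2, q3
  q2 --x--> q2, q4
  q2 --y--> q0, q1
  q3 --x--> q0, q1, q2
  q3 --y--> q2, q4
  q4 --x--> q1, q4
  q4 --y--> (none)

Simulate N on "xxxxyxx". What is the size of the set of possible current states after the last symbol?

Start: {q1}
read x: {q2, q3}
read x: {q0, q1, q2, q4}
read x: {q0, q1, q2, q3, q4}
read x: {q0, q1, q2, q3, q4}
read y: {q0, q1, q2, q3, q4}
read x: {q0, q1, q2, q3, q4}
read x: {q0, q1, q2, q3, q4}
Final reachable set {q0, q1, q2, q3, q4} has 5 states.

5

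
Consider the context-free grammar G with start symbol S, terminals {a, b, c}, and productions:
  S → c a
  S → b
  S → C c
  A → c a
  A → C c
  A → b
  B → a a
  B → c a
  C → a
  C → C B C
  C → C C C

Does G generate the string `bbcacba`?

no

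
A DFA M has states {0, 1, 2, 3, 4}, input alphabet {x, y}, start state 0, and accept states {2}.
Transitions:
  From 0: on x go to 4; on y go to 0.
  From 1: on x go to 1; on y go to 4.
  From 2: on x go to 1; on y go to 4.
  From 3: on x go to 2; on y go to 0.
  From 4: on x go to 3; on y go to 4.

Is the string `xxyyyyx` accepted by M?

0 --x--> 4
4 --x--> 3
3 --y--> 0
0 --y--> 0
0 --y--> 0
0 --y--> 0
0 --x--> 4
End in state 4, which is not an accepting state.

rejected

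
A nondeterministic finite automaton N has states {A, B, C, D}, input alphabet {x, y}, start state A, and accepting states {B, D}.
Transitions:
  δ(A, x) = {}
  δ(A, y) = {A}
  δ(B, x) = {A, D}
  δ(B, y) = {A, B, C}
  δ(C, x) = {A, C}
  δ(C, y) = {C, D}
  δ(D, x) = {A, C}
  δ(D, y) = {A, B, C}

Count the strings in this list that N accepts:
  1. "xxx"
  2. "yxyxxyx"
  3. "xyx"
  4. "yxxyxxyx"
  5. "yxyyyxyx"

0

"xxx": rejected
"yxyxxyx": rejected
"xyx": rejected
"yxxyxxyx": rejected
"yxyyyxyx": rejected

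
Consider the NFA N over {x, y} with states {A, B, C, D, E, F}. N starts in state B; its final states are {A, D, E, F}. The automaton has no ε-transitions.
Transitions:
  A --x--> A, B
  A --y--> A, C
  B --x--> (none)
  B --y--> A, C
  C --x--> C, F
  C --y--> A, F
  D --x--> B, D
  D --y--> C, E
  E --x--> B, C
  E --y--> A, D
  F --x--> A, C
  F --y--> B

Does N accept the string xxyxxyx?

rejected

Start: {B}
read x: {}
The reachable set is empty and stays empty for the remaining 6 symbols.
Reachable ∩ accepting = {} — empty.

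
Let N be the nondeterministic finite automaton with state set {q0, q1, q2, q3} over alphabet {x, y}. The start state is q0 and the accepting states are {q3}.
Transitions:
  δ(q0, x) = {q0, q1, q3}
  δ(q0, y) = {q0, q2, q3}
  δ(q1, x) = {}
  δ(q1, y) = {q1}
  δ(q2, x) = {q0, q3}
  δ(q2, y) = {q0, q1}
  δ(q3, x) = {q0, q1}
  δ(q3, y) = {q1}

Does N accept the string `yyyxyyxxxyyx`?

Start: {q0}
read y: {q0, q2, q3}
read y: {q0, q1, q2, q3}
read y: {q0, q1, q2, q3}
read x: {q0, q1, q3}
read y: {q0, q1, q2, q3}
read y: {q0, q1, q2, q3}
read x: {q0, q1, q3}
read x: {q0, q1, q3}
read x: {q0, q1, q3}
read y: {q0, q1, q2, q3}
read y: {q0, q1, q2, q3}
read x: {q0, q1, q3}
Reachable ∩ accepting = {q3} — nonempty.

accepted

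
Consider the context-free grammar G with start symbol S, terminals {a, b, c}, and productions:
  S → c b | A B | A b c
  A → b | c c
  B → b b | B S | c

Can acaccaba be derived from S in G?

no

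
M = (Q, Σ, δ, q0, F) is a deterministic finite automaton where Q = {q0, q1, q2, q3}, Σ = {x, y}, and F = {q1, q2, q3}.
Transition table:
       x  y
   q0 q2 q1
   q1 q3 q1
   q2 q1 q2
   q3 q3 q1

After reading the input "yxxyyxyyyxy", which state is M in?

q0 --y--> q1
q1 --x--> q3
q3 --x--> q3
q3 --y--> q1
q1 --y--> q1
q1 --x--> q3
q3 --y--> q1
q1 --y--> q1
q1 --y--> q1
q1 --x--> q3
q3 --y--> q1

q1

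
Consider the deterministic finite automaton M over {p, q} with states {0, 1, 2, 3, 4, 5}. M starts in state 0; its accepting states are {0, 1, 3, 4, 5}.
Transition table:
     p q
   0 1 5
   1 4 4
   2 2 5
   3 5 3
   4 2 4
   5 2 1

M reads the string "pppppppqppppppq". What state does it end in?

5

0 --p--> 1
1 --p--> 4
4 --p--> 2
2 --p--> 2
2 --p--> 2
2 --p--> 2
2 --p--> 2
2 --q--> 5
5 --p--> 2
2 --p--> 2
2 --p--> 2
2 --p--> 2
2 --p--> 2
2 --p--> 2
2 --q--> 5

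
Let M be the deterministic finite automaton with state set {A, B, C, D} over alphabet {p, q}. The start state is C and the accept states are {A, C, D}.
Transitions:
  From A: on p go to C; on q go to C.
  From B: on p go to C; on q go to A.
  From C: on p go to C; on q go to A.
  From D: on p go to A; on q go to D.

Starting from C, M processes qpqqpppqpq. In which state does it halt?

A

C --q--> A
A --p--> C
C --q--> A
A --q--> C
C --p--> C
C --p--> C
C --p--> C
C --q--> A
A --p--> C
C --q--> A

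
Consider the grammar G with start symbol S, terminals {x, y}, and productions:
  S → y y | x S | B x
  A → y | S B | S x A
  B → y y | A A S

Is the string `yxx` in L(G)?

no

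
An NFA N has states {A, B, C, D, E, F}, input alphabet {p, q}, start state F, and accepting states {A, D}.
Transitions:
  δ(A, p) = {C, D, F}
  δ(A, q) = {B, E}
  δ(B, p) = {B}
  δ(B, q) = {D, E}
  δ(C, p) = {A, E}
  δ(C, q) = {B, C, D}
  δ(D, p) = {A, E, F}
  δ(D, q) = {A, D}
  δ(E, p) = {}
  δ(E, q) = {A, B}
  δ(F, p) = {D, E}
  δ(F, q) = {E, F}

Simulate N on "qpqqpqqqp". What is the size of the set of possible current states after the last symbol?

6

Start: {F}
read q: {E, F}
read p: {D, E}
read q: {A, B, D}
read q: {A, B, D, E}
read p: {A, B, C, D, E, F}
read q: {A, B, C, D, E, F}
read q: {A, B, C, D, E, F}
read q: {A, B, C, D, E, F}
read p: {A, B, C, D, E, F}
Final reachable set {A, B, C, D, E, F} has 6 states.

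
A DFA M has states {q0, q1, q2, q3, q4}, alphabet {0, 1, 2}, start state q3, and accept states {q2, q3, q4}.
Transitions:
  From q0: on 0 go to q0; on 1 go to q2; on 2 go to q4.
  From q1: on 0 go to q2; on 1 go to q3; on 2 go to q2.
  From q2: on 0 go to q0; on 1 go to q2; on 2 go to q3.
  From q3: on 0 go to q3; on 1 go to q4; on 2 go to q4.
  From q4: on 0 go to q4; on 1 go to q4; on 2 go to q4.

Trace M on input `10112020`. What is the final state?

q4

q3 --1--> q4
q4 --0--> q4
q4 --1--> q4
q4 --1--> q4
q4 --2--> q4
q4 --0--> q4
q4 --2--> q4
q4 --0--> q4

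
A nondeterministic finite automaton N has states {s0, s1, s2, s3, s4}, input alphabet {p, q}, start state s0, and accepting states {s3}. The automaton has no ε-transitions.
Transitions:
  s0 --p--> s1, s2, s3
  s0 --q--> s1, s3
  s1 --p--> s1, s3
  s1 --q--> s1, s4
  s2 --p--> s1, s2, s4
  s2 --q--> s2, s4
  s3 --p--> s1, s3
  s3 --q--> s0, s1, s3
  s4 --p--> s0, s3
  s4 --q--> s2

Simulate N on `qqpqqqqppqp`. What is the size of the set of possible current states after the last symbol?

5

Start: {s0}
read q: {s1, s3}
read q: {s0, s1, s3, s4}
read p: {s0, s1, s2, s3}
read q: {s0, s1, s2, s3, s4}
read q: {s0, s1, s2, s3, s4}
read q: {s0, s1, s2, s3, s4}
read q: {s0, s1, s2, s3, s4}
read p: {s0, s1, s2, s3, s4}
read p: {s0, s1, s2, s3, s4}
read q: {s0, s1, s2, s3, s4}
read p: {s0, s1, s2, s3, s4}
Final reachable set {s0, s1, s2, s3, s4} has 5 states.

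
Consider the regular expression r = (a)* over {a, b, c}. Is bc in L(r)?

bc cannot be split into zero or more pieces each matching a.

no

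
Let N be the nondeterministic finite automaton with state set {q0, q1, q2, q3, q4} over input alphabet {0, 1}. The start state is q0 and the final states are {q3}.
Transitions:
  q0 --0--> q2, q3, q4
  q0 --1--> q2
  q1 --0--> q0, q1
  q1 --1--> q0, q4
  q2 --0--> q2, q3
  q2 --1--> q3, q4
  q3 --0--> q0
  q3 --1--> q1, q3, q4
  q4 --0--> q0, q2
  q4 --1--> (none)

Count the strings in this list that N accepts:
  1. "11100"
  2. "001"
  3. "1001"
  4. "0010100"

4

"11100": accepted
"001": accepted
"1001": accepted
"0010100": accepted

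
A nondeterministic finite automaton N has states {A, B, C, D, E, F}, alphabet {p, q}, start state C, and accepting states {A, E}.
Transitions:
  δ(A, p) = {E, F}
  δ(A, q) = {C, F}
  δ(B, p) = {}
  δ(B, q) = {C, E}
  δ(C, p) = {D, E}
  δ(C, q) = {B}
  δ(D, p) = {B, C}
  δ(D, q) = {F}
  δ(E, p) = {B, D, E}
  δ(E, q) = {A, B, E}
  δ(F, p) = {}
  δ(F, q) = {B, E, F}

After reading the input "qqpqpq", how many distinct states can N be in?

Start: {C}
read q: {B}
read q: {C, E}
read p: {B, D, E}
read q: {A, B, C, E, F}
read p: {B, D, E, F}
read q: {A, B, C, E, F}
Final reachable set {A, B, C, E, F} has 5 states.

5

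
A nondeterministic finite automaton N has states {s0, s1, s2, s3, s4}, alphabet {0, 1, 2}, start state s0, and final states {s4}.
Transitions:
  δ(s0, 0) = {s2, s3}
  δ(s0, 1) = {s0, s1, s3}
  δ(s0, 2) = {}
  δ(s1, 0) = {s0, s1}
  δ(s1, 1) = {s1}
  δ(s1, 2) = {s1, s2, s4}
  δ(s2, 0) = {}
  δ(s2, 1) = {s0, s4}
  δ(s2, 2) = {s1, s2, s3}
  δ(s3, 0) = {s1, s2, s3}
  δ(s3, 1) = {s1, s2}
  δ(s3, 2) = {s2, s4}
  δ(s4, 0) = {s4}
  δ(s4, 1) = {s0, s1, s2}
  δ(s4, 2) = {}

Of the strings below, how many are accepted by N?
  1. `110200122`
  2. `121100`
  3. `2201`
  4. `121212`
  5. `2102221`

3

`110200122`: accepted
`121100`: accepted
`2201`: rejected
`121212`: accepted
`2102221`: rejected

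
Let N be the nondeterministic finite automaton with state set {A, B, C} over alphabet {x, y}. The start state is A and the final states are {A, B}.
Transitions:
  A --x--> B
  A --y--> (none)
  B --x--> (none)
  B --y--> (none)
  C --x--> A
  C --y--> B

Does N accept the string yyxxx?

rejected

Start: {A}
read y: {}
The reachable set is empty and stays empty for the remaining 4 symbols.
Reachable ∩ accepting = {} — empty.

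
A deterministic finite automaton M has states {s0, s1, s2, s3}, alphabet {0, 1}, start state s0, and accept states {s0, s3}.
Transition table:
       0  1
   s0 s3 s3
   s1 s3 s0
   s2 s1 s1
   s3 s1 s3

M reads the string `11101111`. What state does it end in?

s3

s0 --1--> s3
s3 --1--> s3
s3 --1--> s3
s3 --0--> s1
s1 --1--> s0
s0 --1--> s3
s3 --1--> s3
s3 --1--> s3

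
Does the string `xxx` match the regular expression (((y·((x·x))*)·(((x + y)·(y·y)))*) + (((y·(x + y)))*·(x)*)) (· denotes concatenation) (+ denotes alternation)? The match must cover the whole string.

The right alternative (((y·(x+y)))*·(x)*) matches xxx.

yes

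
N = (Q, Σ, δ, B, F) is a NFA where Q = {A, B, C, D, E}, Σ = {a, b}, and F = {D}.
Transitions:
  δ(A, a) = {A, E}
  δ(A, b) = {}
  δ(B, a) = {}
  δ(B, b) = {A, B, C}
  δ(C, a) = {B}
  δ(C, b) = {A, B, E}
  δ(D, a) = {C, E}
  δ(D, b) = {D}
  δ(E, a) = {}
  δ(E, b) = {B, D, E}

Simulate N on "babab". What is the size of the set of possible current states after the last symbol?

5

Start: {B}
read b: {A, B, C}
read a: {A, B, E}
read b: {A, B, C, D, E}
read a: {A, B, C, E}
read b: {A, B, C, D, E}
Final reachable set {A, B, C, D, E} has 5 states.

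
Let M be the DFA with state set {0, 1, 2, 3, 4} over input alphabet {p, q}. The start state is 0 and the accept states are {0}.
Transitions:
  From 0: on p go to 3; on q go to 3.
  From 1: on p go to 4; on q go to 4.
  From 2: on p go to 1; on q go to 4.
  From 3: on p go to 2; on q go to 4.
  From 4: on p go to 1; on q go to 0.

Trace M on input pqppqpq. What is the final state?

0 --p--> 3
3 --q--> 4
4 --p--> 1
1 --p--> 4
4 --q--> 0
0 --p--> 3
3 --q--> 4

4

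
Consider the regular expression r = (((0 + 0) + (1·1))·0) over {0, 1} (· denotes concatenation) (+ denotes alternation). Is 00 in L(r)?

yes

Split as 0·0: ((0+0)+(1·1)) matches 0 and 0 matches 0.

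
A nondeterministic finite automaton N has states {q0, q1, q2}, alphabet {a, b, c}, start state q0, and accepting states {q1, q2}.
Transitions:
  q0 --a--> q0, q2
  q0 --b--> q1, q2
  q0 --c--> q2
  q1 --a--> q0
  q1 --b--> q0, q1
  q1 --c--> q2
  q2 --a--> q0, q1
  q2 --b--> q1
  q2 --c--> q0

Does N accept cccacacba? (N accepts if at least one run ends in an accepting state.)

Start: {q0}
read c: {q2}
read c: {q0}
read c: {q2}
read a: {q0, q1}
read c: {q2}
read a: {q0, q1}
read c: {q2}
read b: {q1}
read a: {q0}
Reachable ∩ accepting = {} — empty.

rejected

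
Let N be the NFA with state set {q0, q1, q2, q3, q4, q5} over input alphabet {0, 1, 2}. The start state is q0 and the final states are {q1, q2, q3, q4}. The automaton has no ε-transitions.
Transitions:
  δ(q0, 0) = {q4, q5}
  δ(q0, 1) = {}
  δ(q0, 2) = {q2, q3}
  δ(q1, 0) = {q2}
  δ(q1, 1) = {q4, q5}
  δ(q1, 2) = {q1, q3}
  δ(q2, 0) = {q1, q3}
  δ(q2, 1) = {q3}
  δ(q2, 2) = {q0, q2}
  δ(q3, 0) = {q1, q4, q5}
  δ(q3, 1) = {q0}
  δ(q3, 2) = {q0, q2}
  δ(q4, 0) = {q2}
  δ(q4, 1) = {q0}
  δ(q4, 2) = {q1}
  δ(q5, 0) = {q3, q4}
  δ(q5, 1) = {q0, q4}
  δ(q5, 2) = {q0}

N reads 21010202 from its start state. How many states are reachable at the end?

4

Start: {q0}
read 2: {q2, q3}
read 1: {q0, q3}
read 0: {q1, q4, q5}
read 1: {q0, q4, q5}
read 0: {q2, q3, q4, q5}
read 2: {q0, q1, q2}
read 0: {q1, q2, q3, q4, q5}
read 2: {q0, q1, q2, q3}
Final reachable set {q0, q1, q2, q3} has 4 states.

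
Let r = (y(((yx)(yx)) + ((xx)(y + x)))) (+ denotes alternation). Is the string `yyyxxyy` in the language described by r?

no

No split of yyyxxyy into u·v has y matching u and (((yx)(yx))+((xx)(y+x))) matching v.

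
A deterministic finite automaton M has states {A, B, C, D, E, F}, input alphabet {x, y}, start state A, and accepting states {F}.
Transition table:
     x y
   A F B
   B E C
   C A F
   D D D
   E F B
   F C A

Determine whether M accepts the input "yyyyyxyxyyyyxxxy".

A --y--> B
B --y--> C
C --y--> F
F --y--> A
A --y--> B
B --x--> E
E --y--> B
B --x--> E
E --y--> B
B --y--> C
C --y--> F
F --y--> A
A --x--> F
F --x--> C
C --x--> A
A --y--> B
End in state B, which is not an accepting state.

rejected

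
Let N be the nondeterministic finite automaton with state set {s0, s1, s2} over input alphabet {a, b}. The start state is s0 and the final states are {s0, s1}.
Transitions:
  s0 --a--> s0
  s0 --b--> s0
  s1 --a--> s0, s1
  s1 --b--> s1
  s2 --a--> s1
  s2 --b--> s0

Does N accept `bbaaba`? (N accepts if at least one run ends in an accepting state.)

accepted

Start: {s0}
read b: {s0}
read b: {s0}
read a: {s0}
read a: {s0}
read b: {s0}
read a: {s0}
Reachable ∩ accepting = {s0} — nonempty.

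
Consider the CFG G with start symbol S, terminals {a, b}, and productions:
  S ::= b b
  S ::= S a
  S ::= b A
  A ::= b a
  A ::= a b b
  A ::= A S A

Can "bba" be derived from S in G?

yes

S ⇒ bA ⇒ bba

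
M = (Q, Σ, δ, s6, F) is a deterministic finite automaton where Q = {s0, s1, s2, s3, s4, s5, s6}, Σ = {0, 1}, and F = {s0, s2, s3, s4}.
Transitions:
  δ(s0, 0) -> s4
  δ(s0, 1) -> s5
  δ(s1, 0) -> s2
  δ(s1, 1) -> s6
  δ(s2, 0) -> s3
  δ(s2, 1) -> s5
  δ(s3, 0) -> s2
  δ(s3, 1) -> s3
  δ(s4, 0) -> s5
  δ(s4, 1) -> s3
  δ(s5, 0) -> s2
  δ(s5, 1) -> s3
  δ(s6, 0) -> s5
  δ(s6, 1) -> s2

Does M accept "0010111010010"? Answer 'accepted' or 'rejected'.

s6 --0--> s5
s5 --0--> s2
s2 --1--> s5
s5 --0--> s2
s2 --1--> s5
s5 --1--> s3
s3 --1--> s3
s3 --0--> s2
s2 --1--> s5
s5 --0--> s2
s2 --0--> s3
s3 --1--> s3
s3 --0--> s2
End in state s2, which is an accepting state.

accepted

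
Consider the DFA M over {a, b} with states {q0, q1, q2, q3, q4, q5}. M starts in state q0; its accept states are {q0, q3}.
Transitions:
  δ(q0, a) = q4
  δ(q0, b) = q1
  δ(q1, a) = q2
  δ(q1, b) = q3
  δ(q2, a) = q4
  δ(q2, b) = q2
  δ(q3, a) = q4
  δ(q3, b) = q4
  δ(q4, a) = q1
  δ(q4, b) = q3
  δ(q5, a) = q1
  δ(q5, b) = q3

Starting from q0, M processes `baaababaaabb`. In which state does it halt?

q2

q0 --b--> q1
q1 --a--> q2
q2 --a--> q4
q4 --a--> q1
q1 --b--> q3
q3 --a--> q4
q4 --b--> q3
q3 --a--> q4
q4 --a--> q1
q1 --a--> q2
q2 --b--> q2
q2 --b--> q2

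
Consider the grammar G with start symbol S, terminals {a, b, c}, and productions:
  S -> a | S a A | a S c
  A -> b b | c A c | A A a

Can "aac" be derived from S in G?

yes

S ⇒ aSc ⇒ aac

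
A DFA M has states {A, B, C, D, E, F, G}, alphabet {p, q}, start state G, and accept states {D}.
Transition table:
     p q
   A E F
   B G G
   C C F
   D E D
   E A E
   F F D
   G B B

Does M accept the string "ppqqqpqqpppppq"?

G --p--> B
B --p--> G
G --q--> B
B --q--> G
G --q--> B
B --p--> G
G --q--> B
B --q--> G
G --p--> B
B --p--> G
G --p--> B
B --p--> G
G --p--> B
B --q--> G
End in state G, which is not an accepting state.

rejected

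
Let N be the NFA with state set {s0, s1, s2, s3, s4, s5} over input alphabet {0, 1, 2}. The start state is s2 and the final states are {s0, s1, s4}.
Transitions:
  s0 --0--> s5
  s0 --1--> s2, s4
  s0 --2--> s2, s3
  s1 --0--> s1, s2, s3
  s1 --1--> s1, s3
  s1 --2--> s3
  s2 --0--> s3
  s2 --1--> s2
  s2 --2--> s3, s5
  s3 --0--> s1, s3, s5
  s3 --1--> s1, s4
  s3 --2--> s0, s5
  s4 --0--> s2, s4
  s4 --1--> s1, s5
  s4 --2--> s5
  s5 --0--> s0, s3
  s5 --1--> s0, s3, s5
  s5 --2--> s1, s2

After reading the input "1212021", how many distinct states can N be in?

Start: {s2}
read 1: {s2}
read 2: {s3, s5}
read 1: {s0, s1, s3, s4, s5}
read 2: {s0, s1, s2, s3, s5}
read 0: {s0, s1, s2, s3, s5}
read 2: {s0, s1, s2, s3, s5}
read 1: {s0, s1, s2, s3, s4, s5}
Final reachable set {s0, s1, s2, s3, s4, s5} has 6 states.

6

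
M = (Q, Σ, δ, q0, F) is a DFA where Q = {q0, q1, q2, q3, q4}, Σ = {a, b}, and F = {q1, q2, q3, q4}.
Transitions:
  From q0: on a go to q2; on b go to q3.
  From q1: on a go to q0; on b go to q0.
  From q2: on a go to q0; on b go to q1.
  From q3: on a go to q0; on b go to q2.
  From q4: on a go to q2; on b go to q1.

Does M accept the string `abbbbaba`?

rejected

q0 --a--> q2
q2 --b--> q1
q1 --b--> q0
q0 --b--> q3
q3 --b--> q2
q2 --a--> q0
q0 --b--> q3
q3 --a--> q0
End in state q0, which is not an accepting state.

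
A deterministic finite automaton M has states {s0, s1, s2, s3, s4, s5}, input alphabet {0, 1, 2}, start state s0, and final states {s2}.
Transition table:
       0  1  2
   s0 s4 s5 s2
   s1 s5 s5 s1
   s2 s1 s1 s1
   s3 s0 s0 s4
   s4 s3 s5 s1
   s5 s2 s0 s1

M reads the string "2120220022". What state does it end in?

s0 --2--> s2
s2 --1--> s1
s1 --2--> s1
s1 --0--> s5
s5 --2--> s1
s1 --2--> s1
s1 --0--> s5
s5 --0--> s2
s2 --2--> s1
s1 --2--> s1

s1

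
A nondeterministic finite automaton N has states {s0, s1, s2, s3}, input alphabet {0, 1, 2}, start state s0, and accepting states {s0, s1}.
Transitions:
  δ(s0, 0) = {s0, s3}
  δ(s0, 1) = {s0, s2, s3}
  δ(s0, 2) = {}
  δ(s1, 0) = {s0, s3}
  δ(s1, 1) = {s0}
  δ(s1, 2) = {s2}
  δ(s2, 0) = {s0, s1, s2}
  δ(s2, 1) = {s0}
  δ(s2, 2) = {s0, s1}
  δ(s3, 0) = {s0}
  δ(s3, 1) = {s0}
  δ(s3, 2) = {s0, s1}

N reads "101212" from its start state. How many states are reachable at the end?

Start: {s0}
read 1: {s0, s2, s3}
read 0: {s0, s1, s2, s3}
read 1: {s0, s2, s3}
read 2: {s0, s1}
read 1: {s0, s2, s3}
read 2: {s0, s1}
Final reachable set {s0, s1} has 2 states.

2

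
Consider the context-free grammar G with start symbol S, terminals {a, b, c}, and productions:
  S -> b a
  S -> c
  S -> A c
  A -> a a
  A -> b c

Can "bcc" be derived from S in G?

yes

S ⇒ Ac ⇒ bcc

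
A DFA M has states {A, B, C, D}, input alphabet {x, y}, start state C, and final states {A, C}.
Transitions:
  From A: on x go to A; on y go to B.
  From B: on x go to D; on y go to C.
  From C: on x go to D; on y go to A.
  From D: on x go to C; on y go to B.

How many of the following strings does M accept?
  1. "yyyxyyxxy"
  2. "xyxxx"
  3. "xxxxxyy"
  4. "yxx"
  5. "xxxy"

3

"yyyxyyxxy": accepted
"xyxxx": rejected
"xxxxxyy": accepted
"yxx": accepted
"xxxy": rejected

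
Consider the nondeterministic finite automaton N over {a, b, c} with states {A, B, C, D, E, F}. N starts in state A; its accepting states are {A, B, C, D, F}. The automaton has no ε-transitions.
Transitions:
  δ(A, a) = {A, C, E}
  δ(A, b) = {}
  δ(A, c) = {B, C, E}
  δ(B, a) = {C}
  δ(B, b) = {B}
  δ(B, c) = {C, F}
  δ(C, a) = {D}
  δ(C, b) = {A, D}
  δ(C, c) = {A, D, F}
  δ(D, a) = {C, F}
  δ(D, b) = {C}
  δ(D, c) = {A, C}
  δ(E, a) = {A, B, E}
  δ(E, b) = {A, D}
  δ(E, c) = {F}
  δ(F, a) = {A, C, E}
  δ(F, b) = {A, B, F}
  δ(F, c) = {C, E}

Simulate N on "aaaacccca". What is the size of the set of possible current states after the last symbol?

Start: {A}
read a: {A, C, E}
read a: {A, B, C, D, E}
read a: {A, B, C, D, E, F}
read a: {A, B, C, D, E, F}
read c: {A, B, C, D, E, F}
read c: {A, B, C, D, E, F}
read c: {A, B, C, D, E, F}
read c: {A, B, C, D, E, F}
read a: {A, B, C, D, E, F}
Final reachable set {A, B, C, D, E, F} has 6 states.

6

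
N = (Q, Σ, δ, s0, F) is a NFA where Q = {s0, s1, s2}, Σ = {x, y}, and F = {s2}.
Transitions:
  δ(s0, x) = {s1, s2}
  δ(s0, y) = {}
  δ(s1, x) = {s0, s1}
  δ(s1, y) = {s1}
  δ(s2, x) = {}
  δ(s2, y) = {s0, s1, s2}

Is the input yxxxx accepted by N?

Start: {s0}
read y: {}
The reachable set is empty and stays empty for the remaining 4 symbols.
Reachable ∩ accepting = {} — empty.

rejected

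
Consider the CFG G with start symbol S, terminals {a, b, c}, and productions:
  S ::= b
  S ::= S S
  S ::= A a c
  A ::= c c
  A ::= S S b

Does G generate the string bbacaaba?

no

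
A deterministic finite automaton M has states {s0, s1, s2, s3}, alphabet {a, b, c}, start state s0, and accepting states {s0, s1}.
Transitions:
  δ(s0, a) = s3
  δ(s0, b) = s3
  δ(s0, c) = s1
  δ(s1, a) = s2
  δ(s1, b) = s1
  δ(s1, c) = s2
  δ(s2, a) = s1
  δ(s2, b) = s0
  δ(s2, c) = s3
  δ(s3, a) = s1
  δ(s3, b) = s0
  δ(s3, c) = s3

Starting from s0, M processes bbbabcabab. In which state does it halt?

s0

s0 --b--> s3
s3 --b--> s0
s0 --b--> s3
s3 --a--> s1
s1 --b--> s1
s1 --c--> s2
s2 --a--> s1
s1 --b--> s1
s1 --a--> s2
s2 --b--> s0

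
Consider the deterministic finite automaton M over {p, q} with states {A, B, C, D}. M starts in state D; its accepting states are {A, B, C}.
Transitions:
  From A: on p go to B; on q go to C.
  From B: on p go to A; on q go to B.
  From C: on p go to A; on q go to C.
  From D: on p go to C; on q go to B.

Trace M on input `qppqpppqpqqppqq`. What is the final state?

D --q--> B
B --p--> A
A --p--> B
B --q--> B
B --p--> A
A --p--> B
B --p--> A
A --q--> C
C --p--> A
A --q--> C
C --q--> C
C --p--> A
A --p--> B
B --q--> B
B --q--> B

B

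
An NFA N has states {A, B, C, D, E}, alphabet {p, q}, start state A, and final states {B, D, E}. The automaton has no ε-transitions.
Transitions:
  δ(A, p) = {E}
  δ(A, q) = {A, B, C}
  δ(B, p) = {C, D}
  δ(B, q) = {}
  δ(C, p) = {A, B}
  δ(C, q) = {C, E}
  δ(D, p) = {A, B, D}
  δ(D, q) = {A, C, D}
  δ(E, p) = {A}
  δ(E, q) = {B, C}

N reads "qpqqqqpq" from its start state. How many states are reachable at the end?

Start: {A}
read q: {A, B, C}
read p: {A, B, C, D, E}
read q: {A, B, C, D, E}
read q: {A, B, C, D, E}
read q: {A, B, C, D, E}
read q: {A, B, C, D, E}
read p: {A, B, C, D, E}
read q: {A, B, C, D, E}
Final reachable set {A, B, C, D, E} has 5 states.

5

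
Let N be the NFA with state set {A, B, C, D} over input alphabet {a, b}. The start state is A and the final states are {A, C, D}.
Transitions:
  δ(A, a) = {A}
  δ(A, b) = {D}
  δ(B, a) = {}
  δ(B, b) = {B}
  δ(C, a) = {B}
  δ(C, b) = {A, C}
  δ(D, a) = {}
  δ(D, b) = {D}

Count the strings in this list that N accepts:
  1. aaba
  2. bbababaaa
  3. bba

aaba: rejected
bbababaaa: rejected
bba: rejected

0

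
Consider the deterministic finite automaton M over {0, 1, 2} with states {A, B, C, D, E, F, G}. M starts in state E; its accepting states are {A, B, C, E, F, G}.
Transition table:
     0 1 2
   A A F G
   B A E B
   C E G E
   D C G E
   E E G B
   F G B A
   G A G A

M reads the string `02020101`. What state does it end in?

E --0--> E
E --2--> B
B --0--> A
A --2--> G
G --0--> A
A --1--> F
F --0--> G
G --1--> G

G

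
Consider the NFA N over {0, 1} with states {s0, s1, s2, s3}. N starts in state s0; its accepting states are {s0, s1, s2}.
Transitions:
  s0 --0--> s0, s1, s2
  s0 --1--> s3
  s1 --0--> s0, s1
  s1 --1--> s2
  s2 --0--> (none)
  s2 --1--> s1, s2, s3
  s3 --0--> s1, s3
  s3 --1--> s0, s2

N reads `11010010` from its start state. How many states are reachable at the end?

Start: {s0}
read 1: {s3}
read 1: {s0, s2}
read 0: {s0, s1, s2}
read 1: {s1, s2, s3}
read 0: {s0, s1, s3}
read 0: {s0, s1, s2, s3}
read 1: {s0, s1, s2, s3}
read 0: {s0, s1, s2, s3}
Final reachable set {s0, s1, s2, s3} has 4 states.

4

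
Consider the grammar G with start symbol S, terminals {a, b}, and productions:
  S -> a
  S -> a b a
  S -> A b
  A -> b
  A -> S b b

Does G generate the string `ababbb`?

S ⇒ Ab ⇒ Sbbb ⇒ ababbb

yes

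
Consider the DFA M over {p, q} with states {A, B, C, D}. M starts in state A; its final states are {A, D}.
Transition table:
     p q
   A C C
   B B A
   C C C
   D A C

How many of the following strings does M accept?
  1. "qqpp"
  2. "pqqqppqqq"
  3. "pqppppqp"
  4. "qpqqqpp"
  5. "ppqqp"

0

"qqpp": rejected
"pqqqppqqq": rejected
"pqppppqp": rejected
"qpqqqpp": rejected
"ppqqp": rejected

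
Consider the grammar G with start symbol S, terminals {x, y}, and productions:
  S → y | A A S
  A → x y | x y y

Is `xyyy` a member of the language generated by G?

no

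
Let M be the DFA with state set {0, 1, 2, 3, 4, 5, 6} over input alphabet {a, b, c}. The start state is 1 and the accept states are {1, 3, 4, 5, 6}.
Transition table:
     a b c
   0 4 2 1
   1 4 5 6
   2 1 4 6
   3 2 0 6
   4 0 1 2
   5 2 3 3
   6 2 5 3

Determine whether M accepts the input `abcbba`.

rejected

1 --a--> 4
4 --b--> 1
1 --c--> 6
6 --b--> 5
5 --b--> 3
3 --a--> 2
End in state 2, which is not an accepting state.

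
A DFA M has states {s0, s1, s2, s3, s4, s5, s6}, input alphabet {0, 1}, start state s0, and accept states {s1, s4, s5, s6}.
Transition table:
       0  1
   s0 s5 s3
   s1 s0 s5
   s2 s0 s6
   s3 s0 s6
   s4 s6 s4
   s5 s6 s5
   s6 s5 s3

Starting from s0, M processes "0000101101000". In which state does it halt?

s0 --0--> s5
s5 --0--> s6
s6 --0--> s5
s5 --0--> s6
s6 --1--> s3
s3 --0--> s0
s0 --1--> s3
s3 --1--> s6
s6 --0--> s5
s5 --1--> s5
s5 --0--> s6
s6 --0--> s5
s5 --0--> s6

s6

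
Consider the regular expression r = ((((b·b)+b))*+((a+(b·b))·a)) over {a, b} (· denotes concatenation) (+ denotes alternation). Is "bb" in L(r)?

The left alternative (((b·b)+b))* matches bb.

yes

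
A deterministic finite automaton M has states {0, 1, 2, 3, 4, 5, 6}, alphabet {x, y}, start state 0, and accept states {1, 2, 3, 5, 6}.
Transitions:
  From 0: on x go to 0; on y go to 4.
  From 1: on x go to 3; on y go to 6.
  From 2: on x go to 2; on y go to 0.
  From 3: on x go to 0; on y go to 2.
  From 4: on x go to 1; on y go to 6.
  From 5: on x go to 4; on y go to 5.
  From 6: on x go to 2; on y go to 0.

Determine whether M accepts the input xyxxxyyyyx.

accepted

0 --x--> 0
0 --y--> 4
4 --x--> 1
1 --x--> 3
3 --x--> 0
0 --y--> 4
4 --y--> 6
6 --y--> 0
0 --y--> 4
4 --x--> 1
End in state 1, which is an accepting state.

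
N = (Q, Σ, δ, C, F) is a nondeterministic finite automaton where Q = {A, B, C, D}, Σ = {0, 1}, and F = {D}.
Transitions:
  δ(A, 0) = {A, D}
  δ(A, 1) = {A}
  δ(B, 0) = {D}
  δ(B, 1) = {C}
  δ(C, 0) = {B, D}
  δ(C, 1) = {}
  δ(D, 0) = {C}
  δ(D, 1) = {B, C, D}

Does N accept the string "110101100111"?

rejected

Start: {C}
read 1: {}
The reachable set is empty and stays empty for the remaining 11 symbols.
Reachable ∩ accepting = {} — empty.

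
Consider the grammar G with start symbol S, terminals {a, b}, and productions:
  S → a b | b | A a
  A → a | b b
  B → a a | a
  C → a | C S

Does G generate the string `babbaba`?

no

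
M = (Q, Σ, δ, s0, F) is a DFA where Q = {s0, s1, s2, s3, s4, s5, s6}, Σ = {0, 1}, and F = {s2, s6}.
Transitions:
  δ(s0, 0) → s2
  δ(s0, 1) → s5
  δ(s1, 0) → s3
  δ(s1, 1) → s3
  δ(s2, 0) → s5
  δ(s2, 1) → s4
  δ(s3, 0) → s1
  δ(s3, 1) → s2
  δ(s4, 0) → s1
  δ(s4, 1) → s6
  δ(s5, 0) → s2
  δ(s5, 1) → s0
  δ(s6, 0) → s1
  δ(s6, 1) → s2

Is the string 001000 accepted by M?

s0 --0--> s2
s2 --0--> s5
s5 --1--> s0
s0 --0--> s2
s2 --0--> s5
s5 --0--> s2
End in state s2, which is an accepting state.

accepted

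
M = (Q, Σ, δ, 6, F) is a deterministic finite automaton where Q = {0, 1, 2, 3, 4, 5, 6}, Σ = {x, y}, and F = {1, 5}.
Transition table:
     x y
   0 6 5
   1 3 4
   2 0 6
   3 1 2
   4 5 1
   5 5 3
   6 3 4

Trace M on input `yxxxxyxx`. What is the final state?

6 --y--> 4
4 --x--> 5
5 --x--> 5
5 --x--> 5
5 --x--> 5
5 --y--> 3
3 --x--> 1
1 --x--> 3

3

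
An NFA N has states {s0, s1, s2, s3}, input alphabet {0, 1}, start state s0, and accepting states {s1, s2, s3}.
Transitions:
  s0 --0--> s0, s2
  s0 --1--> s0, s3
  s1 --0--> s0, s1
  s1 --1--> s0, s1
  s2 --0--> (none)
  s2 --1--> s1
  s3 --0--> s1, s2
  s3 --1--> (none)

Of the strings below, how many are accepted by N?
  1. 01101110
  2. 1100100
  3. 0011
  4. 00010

4

01101110: accepted
1100100: accepted
0011: accepted
00010: accepted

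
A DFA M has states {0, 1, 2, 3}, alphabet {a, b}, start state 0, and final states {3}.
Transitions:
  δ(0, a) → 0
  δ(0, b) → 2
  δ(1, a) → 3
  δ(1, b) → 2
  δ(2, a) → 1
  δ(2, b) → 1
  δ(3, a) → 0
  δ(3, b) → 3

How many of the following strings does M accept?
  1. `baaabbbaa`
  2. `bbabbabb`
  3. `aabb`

`baaabbbaa`: accepted
`bbabbabb`: rejected
`aabb`: rejected

1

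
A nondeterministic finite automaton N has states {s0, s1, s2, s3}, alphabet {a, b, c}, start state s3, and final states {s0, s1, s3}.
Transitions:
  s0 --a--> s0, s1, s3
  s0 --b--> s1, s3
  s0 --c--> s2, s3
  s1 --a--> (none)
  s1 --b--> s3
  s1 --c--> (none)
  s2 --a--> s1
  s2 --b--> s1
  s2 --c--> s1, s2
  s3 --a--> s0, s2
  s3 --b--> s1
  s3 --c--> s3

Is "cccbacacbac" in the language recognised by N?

Start: {s3}
read c: {s3}
read c: {s3}
read c: {s3}
read b: {s1}
read a: {}
The reachable set is empty and stays empty for the remaining 6 symbols.
Reachable ∩ accepting = {} — empty.

rejected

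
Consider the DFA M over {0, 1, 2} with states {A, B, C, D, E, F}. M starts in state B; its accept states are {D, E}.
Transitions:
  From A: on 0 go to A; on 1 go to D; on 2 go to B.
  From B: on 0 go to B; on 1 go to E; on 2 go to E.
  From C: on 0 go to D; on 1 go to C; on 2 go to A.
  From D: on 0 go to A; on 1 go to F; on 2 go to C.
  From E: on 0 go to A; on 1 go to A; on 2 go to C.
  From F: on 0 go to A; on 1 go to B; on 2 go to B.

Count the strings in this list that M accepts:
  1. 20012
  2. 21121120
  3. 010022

20012: rejected
21121120: rejected
010022: accepted

1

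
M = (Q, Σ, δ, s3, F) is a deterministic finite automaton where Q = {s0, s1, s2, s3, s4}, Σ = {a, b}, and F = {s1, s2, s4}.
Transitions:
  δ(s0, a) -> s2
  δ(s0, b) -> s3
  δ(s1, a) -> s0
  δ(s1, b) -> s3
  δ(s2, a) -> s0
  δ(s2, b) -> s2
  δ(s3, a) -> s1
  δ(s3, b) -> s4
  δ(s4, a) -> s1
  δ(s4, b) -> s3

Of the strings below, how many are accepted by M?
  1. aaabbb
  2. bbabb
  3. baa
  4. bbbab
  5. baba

aaabbb: accepted
bbabb: accepted
baa: rejected
bbbab: rejected
baba: accepted

3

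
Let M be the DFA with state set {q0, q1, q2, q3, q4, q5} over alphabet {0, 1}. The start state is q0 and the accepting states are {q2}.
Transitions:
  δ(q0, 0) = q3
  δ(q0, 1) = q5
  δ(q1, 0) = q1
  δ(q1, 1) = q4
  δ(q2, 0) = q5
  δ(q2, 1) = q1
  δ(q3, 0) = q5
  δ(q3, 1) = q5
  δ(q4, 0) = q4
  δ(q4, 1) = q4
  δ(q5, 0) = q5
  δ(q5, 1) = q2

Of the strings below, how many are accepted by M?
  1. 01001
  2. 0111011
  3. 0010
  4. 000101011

01001: accepted
0111011: rejected
0010: rejected
000101011: rejected

1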